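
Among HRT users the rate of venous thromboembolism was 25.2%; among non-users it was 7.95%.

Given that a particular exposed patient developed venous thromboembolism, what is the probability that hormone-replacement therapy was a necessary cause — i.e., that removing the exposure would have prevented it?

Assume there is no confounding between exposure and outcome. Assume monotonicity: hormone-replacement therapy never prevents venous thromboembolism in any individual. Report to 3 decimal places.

p₁ = 0.252, p₀ = 0.0795.
Under exogeneity and monotonicity, PN = (p₁ − p₀) / p₁.
PN = (0.252 − 0.0795) / 0.252 = 0.1725 / 0.252 ≈ 0.6845

PN ≈ 0.685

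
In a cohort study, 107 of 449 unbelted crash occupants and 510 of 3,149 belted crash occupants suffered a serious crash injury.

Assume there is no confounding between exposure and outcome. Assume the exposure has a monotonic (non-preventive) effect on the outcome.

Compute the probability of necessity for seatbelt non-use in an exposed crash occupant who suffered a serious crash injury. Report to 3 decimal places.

p₁ = P(outcome | exposed) = 107/449 = 0.23831
p₀ = P(outcome | unexposed) = 510/3149 = 0.16196
Under exogeneity and monotonicity, PN = (p₁ − p₀) / p₁.
PN = (0.23831 − 0.16196) / 0.23831 = 0.076351 / 0.23831 ≈ 0.3204

PN ≈ 0.320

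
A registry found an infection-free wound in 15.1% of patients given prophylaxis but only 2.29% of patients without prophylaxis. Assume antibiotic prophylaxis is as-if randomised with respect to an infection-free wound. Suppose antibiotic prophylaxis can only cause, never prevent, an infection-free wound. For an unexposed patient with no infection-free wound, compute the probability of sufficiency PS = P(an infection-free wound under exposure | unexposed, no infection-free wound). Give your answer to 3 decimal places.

p₁ = 0.151, p₀ = 0.0229.
Under exogeneity and monotonicity, PS = (p₁ − p₀) / (1 − p₀).
PS = (0.151 − 0.0229) / (1 − 0.0229) = 0.1281 / 0.9771 ≈ 0.1311

PS ≈ 0.131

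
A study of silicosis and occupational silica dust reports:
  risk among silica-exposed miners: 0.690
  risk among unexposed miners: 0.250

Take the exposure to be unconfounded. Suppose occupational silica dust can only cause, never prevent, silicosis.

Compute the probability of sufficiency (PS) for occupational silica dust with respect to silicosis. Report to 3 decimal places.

Let p₁ = 0.69, p₀ = 0.25.
Under exogeneity and monotonicity, PS = (p₁ − p₀) / (1 − p₀).
PS = (0.69 − 0.25) / (1 − 0.25) = 0.44 / 0.75 ≈ 0.5867

PS ≈ 0.587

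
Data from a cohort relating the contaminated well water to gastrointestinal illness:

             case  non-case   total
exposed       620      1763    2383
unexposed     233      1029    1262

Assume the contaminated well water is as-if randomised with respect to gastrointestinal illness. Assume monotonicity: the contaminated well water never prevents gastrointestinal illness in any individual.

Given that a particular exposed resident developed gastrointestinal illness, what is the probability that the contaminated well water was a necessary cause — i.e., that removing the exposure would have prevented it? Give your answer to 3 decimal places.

PN ≈ 0.290

p₁ = P(outcome | exposed) = 620/2383 = 0.26018
p₀ = P(outcome | unexposed) = 233/1262 = 0.18463
Under exogeneity and monotonicity, PN = (p₁ − p₀) / p₁.
PN = (0.26018 − 0.18463) / 0.26018 = 0.075549 / 0.26018 ≈ 0.2904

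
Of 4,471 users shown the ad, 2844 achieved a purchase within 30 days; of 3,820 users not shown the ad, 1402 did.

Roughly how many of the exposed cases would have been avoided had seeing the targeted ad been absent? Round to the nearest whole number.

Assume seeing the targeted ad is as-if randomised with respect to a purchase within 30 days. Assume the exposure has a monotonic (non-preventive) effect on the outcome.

about 1203 cases

p₁ = P(outcome | exposed) = 2844/4471 = 0.6361
p₀ = P(outcome | unexposed) = 1402/3820 = 0.36702
PN = (p₁ − p₀)/p₁ = (0.6361 − 0.36702) / 0.6361 ≈ 0.42302.
Attributable cases ≈ PN × (exposed cases) = 0.42302 × 2844 ≈ 1203.07.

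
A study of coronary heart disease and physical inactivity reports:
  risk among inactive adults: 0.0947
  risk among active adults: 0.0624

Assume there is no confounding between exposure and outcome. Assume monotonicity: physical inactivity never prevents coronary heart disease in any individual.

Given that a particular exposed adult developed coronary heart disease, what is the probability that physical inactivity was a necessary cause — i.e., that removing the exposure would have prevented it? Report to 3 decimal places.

Let p₁ = 0.0947, p₀ = 0.0624.
Under exogeneity and monotonicity, PN = (p₁ − p₀) / p₁.
PN = (0.0947 − 0.0624) / 0.0947 = 0.0323 / 0.0947 ≈ 0.3411

PN ≈ 0.341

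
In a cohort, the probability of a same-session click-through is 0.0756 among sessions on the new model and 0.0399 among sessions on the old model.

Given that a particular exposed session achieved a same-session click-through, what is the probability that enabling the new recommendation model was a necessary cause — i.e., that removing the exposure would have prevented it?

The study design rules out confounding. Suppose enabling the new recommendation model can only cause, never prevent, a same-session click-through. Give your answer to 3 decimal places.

Let p₁ = 0.0756, p₀ = 0.0399.
Under exogeneity and monotonicity, PN = (p₁ − p₀) / p₁.
PN = (0.0756 − 0.0399) / 0.0756 = 0.0357 / 0.0756 ≈ 0.4722

PN ≈ 0.472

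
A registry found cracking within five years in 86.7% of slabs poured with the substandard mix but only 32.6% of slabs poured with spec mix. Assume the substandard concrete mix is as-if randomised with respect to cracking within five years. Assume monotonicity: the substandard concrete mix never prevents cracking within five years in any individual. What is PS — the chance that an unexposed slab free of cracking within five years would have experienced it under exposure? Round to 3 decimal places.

PS ≈ 0.803

p₁ = 0.867, p₀ = 0.326.
Under exogeneity and monotonicity, PS = (p₁ − p₀) / (1 − p₀).
PS = (0.867 − 0.326) / (1 − 0.326) = 0.541 / 0.674 ≈ 0.8027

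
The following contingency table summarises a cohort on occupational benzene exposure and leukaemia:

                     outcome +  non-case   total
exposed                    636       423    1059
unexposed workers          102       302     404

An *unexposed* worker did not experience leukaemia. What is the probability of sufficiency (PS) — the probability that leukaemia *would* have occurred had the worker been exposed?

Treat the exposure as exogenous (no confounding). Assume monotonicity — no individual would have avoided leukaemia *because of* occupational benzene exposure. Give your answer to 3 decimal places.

PS ≈ 0.466

p₁ = P(outcome | exposed) = 636/1059 = 0.60057
p₀ = P(outcome | unexposed) = 102/404 = 0.25248
Under exogeneity and monotonicity, PS = (p₁ − p₀)/(1 − p₀).
PS = (0.60057 − 0.25248) / 0.74752 ≈ 0.4657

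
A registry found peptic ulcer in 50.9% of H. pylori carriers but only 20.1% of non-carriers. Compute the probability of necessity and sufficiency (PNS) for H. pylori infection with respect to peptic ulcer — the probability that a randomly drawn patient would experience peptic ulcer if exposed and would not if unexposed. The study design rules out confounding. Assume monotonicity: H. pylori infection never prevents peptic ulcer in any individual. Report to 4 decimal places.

PNS ≈ 0.3080

p₁ = 0.509, p₀ = 0.201.
Under exogeneity and monotonicity, PNS = p₁ − p₀.
PNS = 0.509 − 0.201 = 0.308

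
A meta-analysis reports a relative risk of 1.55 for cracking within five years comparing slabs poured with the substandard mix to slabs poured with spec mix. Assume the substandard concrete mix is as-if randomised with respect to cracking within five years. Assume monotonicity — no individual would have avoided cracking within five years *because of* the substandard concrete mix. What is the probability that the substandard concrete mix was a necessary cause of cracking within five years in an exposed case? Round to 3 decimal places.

Under exogeneity and monotonicity, PN = (RR − 1) / RR = 1 − 1/RR.
PN = (1.55 − 1) / 1.55 = 0.55 / 1.55 ≈ 0.3548

PN ≈ 0.355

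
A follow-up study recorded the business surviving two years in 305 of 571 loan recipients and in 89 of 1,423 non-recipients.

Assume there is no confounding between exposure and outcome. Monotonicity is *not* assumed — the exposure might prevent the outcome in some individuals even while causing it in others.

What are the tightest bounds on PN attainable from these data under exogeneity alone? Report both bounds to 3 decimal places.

p₁ = P(outcome | exposed) = 305/571 = 0.53415
p₀ = P(outcome | unexposed) = 89/1423 = 0.062544
Under exogeneity alone the bounds on PN are max{0,(p₁−p₀)/p₁} ≤ PN ≤ min{1,(1−p₀)/p₁}.
  lower = (p₁ − p₀)/p₁ = 0.47161 / 0.53415 ≈ 0.8829
  upper = min{1, (1 − p₀)/p₁} = 0.93746 / 0.53415 ≈ 1.7550 → capped at 1

0.883 ≤ PN ≤ 1.000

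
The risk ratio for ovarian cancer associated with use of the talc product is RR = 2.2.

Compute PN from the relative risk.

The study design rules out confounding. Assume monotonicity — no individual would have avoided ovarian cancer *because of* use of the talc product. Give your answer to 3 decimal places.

Under exogeneity and monotonicity, PN = (RR − 1) / RR = 1 − 1/RR.
PN = (2.2 − 1) / 2.2 = 1.2 / 2.2 ≈ 0.5455

PN ≈ 0.545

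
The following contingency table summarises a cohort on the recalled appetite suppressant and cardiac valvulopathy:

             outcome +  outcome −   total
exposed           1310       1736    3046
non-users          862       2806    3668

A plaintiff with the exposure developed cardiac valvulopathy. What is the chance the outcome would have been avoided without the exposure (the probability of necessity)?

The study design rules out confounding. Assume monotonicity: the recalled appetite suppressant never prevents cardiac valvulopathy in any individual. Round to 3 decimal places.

PN ≈ 0.454

p₁ = P(outcome | exposed) = 1310/3046 = 0.43007
p₀ = P(outcome | unexposed) = 862/3668 = 0.23501
Under exogeneity and monotonicity, PN = (p₁ − p₀) / p₁.
PN = (0.43007 − 0.23501) / 0.43007 = 0.19507 / 0.43007 ≈ 0.4536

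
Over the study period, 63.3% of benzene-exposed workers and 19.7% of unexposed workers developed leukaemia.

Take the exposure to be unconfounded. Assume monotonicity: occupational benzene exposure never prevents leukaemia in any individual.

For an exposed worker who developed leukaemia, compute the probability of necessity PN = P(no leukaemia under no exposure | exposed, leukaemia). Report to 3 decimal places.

PN ≈ 0.689

p₁ = 0.633, p₀ = 0.197.
Under exogeneity and monotonicity, PN = (p₁ − p₀) / p₁.
PN = (0.633 − 0.197) / 0.633 = 0.436 / 0.633 ≈ 0.6888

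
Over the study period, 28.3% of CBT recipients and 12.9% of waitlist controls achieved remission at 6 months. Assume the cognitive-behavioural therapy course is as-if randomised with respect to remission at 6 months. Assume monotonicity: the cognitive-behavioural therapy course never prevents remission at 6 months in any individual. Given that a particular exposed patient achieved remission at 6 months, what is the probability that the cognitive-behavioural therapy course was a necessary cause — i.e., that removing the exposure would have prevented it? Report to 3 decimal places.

p₁ = 0.283, p₀ = 0.129.
Under exogeneity and monotonicity, PN = (p₁ − p₀) / p₁.
PN = (0.283 − 0.129) / 0.283 = 0.154 / 0.283 ≈ 0.5442

PN ≈ 0.544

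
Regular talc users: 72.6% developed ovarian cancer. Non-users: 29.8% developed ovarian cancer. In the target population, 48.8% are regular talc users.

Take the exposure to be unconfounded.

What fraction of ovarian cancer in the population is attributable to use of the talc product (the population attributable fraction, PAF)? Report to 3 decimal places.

PAF ≈ 0.412

p₁ = 0.726, p₀ = 0.298.
Overall risk P(Y=1) = π·p₁ + (1−π)·p₀ = 0.488×0.726 + 0.512×0.298 = 0.50686.
Under exogeneity, PAF = [P(Y=1) − p₀] / P(Y=1).
PAF = (0.50686 − 0.298) / 0.50686 ≈ 0.4121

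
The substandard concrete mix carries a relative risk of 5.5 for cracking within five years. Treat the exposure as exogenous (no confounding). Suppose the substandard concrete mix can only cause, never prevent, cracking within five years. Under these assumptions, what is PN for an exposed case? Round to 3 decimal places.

Under exogeneity and monotonicity, PN = (RR − 1) / RR = 1 − 1/RR.
PN = (5.5 − 1) / 5.5 = 4.5 / 5.5 ≈ 0.8182

PN ≈ 0.818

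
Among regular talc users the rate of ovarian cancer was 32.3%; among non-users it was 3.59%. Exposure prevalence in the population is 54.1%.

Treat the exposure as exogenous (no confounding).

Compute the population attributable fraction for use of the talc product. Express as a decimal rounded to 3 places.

PAF ≈ 0.812

p₁ = 0.323, p₀ = 0.0359.
Overall risk P(Y=1) = π·p₁ + (1−π)·p₀ = 0.541×0.323 + 0.459×0.0359 = 0.19122.
Under exogeneity, PAF = [P(Y=1) − p₀] / P(Y=1).
PAF = (0.19122 − 0.0359) / 0.19122 ≈ 0.8123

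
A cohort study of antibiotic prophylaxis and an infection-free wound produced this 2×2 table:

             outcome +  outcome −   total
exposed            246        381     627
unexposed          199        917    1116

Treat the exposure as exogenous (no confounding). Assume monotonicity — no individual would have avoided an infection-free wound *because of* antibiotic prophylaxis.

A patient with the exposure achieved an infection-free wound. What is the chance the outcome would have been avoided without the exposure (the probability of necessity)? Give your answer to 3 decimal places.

p₁ = P(outcome | exposed) = 246/627 = 0.39234
p₀ = P(outcome | unexposed) = 199/1116 = 0.17832
Under exogeneity and monotonicity, PN = (p₁ − p₀) / p₁.
PN = (0.39234 − 0.17832) / 0.39234 = 0.21403 / 0.39234 ≈ 0.5455

PN ≈ 0.546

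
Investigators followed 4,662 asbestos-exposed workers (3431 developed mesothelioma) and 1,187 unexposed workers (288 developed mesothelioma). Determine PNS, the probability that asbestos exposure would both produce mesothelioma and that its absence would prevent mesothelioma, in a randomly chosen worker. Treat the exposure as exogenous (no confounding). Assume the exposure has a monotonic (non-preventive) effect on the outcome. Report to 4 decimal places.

p₁ = P(outcome | exposed) = 3431/4662 = 0.73595
p₀ = P(outcome | unexposed) = 288/1187 = 0.24263
Under exogeneity and monotonicity, PNS = p₁ − p₀.
PNS = 0.73595 − 0.24263 = 0.49332

PNS ≈ 0.4933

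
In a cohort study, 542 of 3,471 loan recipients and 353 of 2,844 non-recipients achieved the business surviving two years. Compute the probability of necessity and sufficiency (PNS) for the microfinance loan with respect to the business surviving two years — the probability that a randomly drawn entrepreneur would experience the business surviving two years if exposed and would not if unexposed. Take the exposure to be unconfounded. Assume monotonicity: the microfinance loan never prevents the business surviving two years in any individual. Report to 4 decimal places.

p₁ = P(outcome | exposed) = 542/3471 = 0.15615
p₀ = P(outcome | unexposed) = 353/2844 = 0.12412
Under exogeneity and monotonicity, PNS = p₁ − p₀.
PNS = 0.15615 − 0.12412 = 0.03203

PNS ≈ 0.0320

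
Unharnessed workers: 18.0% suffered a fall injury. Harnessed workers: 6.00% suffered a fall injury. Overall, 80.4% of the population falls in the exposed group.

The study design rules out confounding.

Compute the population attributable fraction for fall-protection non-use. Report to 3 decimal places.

p₁ = 0.18, p₀ = 0.06.
Overall risk P(Y=1) = π·p₁ + (1−π)·p₀ = 0.804×0.18 + 0.196×0.06 = 0.15648.
Under exogeneity, PAF = [P(Y=1) − p₀] / P(Y=1).
PAF = (0.15648 − 0.06) / 0.15648 ≈ 0.6166

PAF ≈ 0.617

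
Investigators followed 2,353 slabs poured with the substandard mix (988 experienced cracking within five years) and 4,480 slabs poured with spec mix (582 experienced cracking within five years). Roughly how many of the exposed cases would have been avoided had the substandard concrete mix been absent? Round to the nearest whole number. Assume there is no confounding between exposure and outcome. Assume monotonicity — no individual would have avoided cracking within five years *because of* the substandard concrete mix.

p₁ = P(outcome | exposed) = 988/2353 = 0.41989
p₀ = P(outcome | unexposed) = 582/4480 = 0.12991
PN = (p₁ − p₀)/p₁ = (0.41989 − 0.12991) / 0.41989 ≈ 0.69061.
Attributable cases ≈ PN × (exposed cases) = 0.69061 × 988 ≈ 682.32.

about 682 cases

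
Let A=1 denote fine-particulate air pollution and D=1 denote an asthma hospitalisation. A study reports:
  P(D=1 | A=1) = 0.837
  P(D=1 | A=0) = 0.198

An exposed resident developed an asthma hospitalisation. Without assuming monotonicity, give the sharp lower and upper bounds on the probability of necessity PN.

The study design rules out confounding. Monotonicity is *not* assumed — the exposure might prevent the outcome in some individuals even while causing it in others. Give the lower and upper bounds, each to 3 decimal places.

Let p₁ = 0.837, p₀ = 0.198.
Under exogeneity alone the bounds on PN are max{0,(p₁−p₀)/p₁} ≤ PN ≤ min{1,(1−p₀)/p₁}.
  lower = (p₁ − p₀)/p₁ = 0.639 / 0.837 ≈ 0.7634
  upper = min{1, (1 − p₀)/p₁} = 0.802 / 0.837 ≈ 0.9582

0.763 ≤ PN ≤ 0.958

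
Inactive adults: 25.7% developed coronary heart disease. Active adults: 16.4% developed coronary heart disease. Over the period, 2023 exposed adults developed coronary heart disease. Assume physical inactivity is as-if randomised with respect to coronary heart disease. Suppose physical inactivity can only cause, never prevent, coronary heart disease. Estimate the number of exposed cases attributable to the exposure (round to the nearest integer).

p₁ = 0.257, p₀ = 0.164.
PN = (p₁ − p₀)/p₁ = (0.257 − 0.164) / 0.257 ≈ 0.36187.
Attributable cases ≈ PN × (exposed cases) = 0.36187 × 2023 ≈ 732.06.

about 732 cases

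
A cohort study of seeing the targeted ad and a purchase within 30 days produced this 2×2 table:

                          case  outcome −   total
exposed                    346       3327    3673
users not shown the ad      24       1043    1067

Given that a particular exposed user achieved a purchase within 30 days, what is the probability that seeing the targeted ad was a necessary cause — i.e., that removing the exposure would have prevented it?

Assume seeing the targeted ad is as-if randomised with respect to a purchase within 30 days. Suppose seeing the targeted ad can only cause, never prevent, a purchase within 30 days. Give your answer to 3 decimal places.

PN ≈ 0.761

p₁ = P(outcome | exposed) = 346/3673 = 0.094201
p₀ = P(outcome | unexposed) = 24/1067 = 0.022493
Under exogeneity and monotonicity, PN = (p₁ − p₀)/p₁.
PN = (0.094201 − 0.022493) / 0.094201 ≈ 0.7612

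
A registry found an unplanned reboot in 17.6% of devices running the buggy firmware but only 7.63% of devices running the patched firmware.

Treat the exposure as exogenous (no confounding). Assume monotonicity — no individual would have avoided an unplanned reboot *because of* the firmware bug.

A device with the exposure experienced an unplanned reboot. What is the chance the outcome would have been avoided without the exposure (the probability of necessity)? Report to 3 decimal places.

PN ≈ 0.566

p₁ = 0.176, p₀ = 0.0763.
Under exogeneity and monotonicity, PN = (p₁ − p₀) / p₁.
PN = (0.176 − 0.0763) / 0.176 = 0.0997 / 0.176 ≈ 0.5665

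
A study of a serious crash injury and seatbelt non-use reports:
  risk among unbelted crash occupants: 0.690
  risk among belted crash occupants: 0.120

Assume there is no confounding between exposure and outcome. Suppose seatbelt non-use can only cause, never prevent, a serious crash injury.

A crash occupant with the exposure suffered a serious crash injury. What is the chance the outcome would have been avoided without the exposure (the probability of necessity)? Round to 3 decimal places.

Let p₁ = 0.69, p₀ = 0.12.
Under exogeneity and monotonicity, PN = (p₁ − p₀) / p₁.
PN = (0.69 − 0.12) / 0.69 = 0.57 / 0.69 ≈ 0.8261

PN ≈ 0.826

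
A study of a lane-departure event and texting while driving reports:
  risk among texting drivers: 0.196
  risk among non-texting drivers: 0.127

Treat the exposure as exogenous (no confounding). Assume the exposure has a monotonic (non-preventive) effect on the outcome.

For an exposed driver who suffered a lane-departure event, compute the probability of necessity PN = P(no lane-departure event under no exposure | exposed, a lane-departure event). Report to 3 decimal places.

PN ≈ 0.352

Let p₁ = 0.196, p₀ = 0.127.
Under exogeneity and monotonicity, PN = (p₁ − p₀) / p₁.
PN = (0.196 − 0.127) / 0.196 = 0.069 / 0.196 ≈ 0.3520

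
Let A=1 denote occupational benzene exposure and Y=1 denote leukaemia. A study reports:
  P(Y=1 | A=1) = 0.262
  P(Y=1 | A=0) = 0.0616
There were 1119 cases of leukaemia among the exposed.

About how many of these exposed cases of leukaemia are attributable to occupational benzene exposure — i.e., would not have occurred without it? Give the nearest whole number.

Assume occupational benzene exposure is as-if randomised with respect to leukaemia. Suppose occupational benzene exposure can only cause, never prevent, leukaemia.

Let p₁ = 0.262, p₀ = 0.0616.
PN = (p₁ − p₀)/p₁ = (0.262 − 0.0616) / 0.262 ≈ 0.76489.
Attributable cases ≈ PN × (exposed cases) = 0.76489 × 1119 ≈ 855.91.

about 856 cases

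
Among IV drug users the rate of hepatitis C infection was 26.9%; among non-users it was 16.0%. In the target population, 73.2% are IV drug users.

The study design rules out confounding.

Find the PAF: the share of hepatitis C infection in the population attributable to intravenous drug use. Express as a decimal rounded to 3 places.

p₁ = 0.269, p₀ = 0.16.
Overall risk P(Y=1) = π·p₁ + (1−π)·p₀ = 0.732×0.269 + 0.268×0.16 = 0.23979.
Under exogeneity, PAF = [P(Y=1) − p₀] / P(Y=1).
PAF = (0.23979 − 0.16) / 0.23979 ≈ 0.3327

PAF ≈ 0.333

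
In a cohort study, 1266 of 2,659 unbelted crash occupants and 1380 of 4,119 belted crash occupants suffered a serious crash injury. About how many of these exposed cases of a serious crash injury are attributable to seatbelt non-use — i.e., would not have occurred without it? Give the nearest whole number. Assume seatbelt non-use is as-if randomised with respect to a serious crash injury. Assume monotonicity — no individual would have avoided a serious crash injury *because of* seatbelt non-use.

about 375 cases

p₁ = P(outcome | exposed) = 1266/2659 = 0.47612
p₀ = P(outcome | unexposed) = 1380/4119 = 0.33503
PN = (p₁ − p₀)/p₁ = (0.47612 − 0.33503) / 0.47612 ≈ 0.29633.
Attributable cases ≈ PN × (exposed cases) = 0.29633 × 1266 ≈ 375.15.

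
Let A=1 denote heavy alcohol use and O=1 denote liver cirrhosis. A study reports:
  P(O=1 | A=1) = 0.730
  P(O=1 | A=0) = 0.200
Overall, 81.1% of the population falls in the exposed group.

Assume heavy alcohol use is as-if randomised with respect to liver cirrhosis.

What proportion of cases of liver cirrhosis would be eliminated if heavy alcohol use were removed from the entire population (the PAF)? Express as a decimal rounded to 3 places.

PAF ≈ 0.682

Let p₁ = 0.73, p₀ = 0.2.
Overall risk P(Y=1) = π·p₁ + (1−π)·p₀ = 0.811×0.73 + 0.189×0.2 = 0.62983.
Under exogeneity, PAF = [P(Y=1) − p₀] / P(Y=1).
PAF = (0.62983 − 0.2) / 0.62983 ≈ 0.6825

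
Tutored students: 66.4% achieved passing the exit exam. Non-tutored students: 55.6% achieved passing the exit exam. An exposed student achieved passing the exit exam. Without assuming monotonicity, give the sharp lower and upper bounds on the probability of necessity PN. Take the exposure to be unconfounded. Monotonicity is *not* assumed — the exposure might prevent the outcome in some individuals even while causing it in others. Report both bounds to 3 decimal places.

0.163 ≤ PN ≤ 0.669

p₁ = 0.664, p₀ = 0.556.
Under exogeneity alone the bounds on PN are max{0,(p₁−p₀)/p₁} ≤ PN ≤ min{1,(1−p₀)/p₁}.
  lower = (p₁ − p₀)/p₁ = 0.108 / 0.664 ≈ 0.1627
  upper = min{1, (1 − p₀)/p₁} = 0.444 / 0.664 ≈ 0.6687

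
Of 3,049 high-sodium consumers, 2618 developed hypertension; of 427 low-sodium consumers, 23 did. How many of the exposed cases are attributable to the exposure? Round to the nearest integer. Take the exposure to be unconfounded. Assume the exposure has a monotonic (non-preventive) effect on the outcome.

about 2454 cases

p₁ = P(outcome | exposed) = 2618/3049 = 0.85864
p₀ = P(outcome | unexposed) = 23/427 = 0.053864
PN = (p₁ − p₀)/p₁ = (0.85864 − 0.053864) / 0.85864 ≈ 0.93727.
Attributable cases ≈ PN × (exposed cases) = 0.93727 × 2618 ≈ 2453.77.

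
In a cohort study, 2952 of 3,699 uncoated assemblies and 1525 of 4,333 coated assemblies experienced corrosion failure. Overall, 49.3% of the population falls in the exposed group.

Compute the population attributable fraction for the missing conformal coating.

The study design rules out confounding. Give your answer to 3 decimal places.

p₁ = P(outcome | exposed) = 2952/3699 = 0.79805
p₀ = P(outcome | unexposed) = 1525/4333 = 0.35195
Overall risk P(Y=1) = π·p₁ + (1−π)·p₀ = 0.493×0.79805 + 0.507×0.35195 = 0.57188.
Under exogeneity, PAF = [P(Y=1) − p₀] / P(Y=1).
PAF = (0.57188 − 0.35195) / 0.57188 ≈ 0.3846

PAF ≈ 0.385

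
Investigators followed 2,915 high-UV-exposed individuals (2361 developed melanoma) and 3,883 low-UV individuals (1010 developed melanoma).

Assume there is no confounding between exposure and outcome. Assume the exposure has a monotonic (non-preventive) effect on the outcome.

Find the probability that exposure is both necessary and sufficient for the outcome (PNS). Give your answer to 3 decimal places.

PNS ≈ 0.550

p₁ = P(outcome | exposed) = 2361/2915 = 0.80995
p₀ = P(outcome | unexposed) = 1010/3883 = 0.26011
Under exogeneity and monotonicity, PNS = p₁ − p₀.
PNS = 0.80995 − 0.26011 = 0.54984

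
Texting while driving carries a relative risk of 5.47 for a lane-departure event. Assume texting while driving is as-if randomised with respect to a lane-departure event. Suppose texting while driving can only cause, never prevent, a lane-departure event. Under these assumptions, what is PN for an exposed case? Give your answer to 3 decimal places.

PN ≈ 0.817

Under exogeneity and monotonicity, PN = (RR − 1) / RR = 1 − 1/RR.
PN = (5.47 − 1) / 5.47 = 4.47 / 5.47 ≈ 0.8172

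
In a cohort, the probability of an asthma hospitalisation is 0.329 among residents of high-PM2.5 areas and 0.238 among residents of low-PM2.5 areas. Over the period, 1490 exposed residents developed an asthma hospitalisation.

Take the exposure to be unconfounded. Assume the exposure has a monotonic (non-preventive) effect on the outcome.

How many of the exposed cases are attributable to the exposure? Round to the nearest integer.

about 412 cases

Let p₁ = 0.329, p₀ = 0.238.
PN = (p₁ − p₀)/p₁ = (0.329 − 0.238) / 0.329 ≈ 0.27660.
Attributable cases ≈ PN × (exposed cases) = 0.27660 × 1490 ≈ 412.13.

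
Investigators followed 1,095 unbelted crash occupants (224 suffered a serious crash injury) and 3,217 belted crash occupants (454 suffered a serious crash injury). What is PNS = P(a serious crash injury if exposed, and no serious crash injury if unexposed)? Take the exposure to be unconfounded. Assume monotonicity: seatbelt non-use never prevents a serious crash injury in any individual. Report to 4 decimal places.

PNS ≈ 0.0634

p₁ = P(outcome | exposed) = 224/1095 = 0.20457
p₀ = P(outcome | unexposed) = 454/3217 = 0.14113
Under exogeneity and monotonicity, PNS = p₁ − p₀.
PNS = 0.20457 − 0.14113 = 0.063441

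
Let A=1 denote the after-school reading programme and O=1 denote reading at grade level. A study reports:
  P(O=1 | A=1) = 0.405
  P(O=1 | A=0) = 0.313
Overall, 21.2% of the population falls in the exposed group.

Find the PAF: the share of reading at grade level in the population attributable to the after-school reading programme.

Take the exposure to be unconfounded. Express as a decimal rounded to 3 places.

PAF ≈ 0.059

Let p₁ = 0.405, p₀ = 0.313.
Overall risk P(Y=1) = π·p₁ + (1−π)·p₀ = 0.212×0.405 + 0.788×0.313 = 0.3325.
Under exogeneity, PAF = [P(Y=1) − p₀] / P(Y=1).
PAF = (0.3325 − 0.313) / 0.3325 ≈ 0.0587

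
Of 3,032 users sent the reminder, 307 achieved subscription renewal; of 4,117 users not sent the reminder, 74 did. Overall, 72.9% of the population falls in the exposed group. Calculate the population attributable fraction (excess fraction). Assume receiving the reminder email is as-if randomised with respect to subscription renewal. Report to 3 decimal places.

p₁ = P(outcome | exposed) = 307/3032 = 0.10125
p₀ = P(outcome | unexposed) = 74/4117 = 0.017974
Overall risk P(Y=1) = π·p₁ + (1−π)·p₀ = 0.729×0.10125 + 0.271×0.017974 = 0.078685.
Under exogeneity, PAF = [P(Y=1) − p₀] / P(Y=1).
PAF = (0.078685 − 0.017974) / 0.078685 ≈ 0.7716

PAF ≈ 0.772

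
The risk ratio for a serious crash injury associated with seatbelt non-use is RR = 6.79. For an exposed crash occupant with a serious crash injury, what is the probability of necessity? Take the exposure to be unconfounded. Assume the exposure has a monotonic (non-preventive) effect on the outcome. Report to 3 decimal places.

PN ≈ 0.853

Under exogeneity and monotonicity, PN = (RR − 1) / RR = 1 − 1/RR.
PN = (6.79 − 1) / 6.79 = 5.79 / 6.79 ≈ 0.8527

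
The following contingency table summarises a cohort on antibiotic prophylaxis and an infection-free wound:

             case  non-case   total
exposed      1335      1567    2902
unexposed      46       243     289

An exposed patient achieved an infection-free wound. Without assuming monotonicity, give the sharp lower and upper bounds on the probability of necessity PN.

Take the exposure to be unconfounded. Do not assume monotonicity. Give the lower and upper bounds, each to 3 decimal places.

p₁ = P(outcome | exposed) = 1335/2902 = 0.46003
p₀ = P(outcome | unexposed) = 46/289 = 0.15917
Under exogeneity alone the bounds on PN are max{0,(p₁−p₀)/p₁} ≤ PN ≤ min{1,(1−p₀)/p₁}.
  lower = (p₁ − p₀)/p₁ = 0.30086 / 0.46003 ≈ 0.6540
  upper = min{1, (1 − p₀)/p₁} = 0.84083 / 0.46003 ≈ 1.8278 → capped at 1

0.654 ≤ PN ≤ 1.000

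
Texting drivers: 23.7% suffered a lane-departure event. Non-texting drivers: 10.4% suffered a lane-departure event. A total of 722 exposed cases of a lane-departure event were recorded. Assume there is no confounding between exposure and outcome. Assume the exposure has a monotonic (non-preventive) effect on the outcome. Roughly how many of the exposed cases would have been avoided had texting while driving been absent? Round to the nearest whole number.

p₁ = 0.237, p₀ = 0.104.
PN = (p₁ − p₀)/p₁ = (0.237 − 0.104) / 0.237 ≈ 0.56118.
Attributable cases ≈ PN × (exposed cases) = 0.56118 × 722 ≈ 405.17.

about 405 cases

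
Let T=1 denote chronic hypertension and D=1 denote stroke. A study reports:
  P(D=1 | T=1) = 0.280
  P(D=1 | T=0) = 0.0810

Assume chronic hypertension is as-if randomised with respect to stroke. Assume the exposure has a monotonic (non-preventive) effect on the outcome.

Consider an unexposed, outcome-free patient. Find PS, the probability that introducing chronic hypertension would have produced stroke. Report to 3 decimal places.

Let p₁ = 0.28, p₀ = 0.081.
Under exogeneity and monotonicity, PS = (p₁ − p₀) / (1 − p₀).
PS = (0.28 − 0.081) / (1 − 0.081) = 0.199 / 0.919 ≈ 0.2165

PS ≈ 0.217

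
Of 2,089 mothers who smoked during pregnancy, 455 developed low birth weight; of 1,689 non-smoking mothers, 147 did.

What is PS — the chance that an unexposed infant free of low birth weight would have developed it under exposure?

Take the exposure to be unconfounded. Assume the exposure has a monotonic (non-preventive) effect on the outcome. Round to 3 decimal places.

p₁ = P(outcome | exposed) = 455/2089 = 0.21781
p₀ = P(outcome | unexposed) = 147/1689 = 0.087034
Under exogeneity and monotonicity, PS = (p₁ − p₀) / (1 − p₀).
PS = (0.21781 − 0.087034) / (1 − 0.087034) = 0.13077 / 0.91297 ≈ 0.1432

PS ≈ 0.143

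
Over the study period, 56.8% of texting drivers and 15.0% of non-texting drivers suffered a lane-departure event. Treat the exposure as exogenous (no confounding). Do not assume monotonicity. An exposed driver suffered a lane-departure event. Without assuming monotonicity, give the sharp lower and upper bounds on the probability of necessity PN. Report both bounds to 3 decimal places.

p₁ = 0.568, p₀ = 0.15.
Under exogeneity alone the bounds on PN are max{0,(p₁−p₀)/p₁} ≤ PN ≤ min{1,(1−p₀)/p₁}.
  lower = (p₁ − p₀)/p₁ = 0.418 / 0.568 ≈ 0.7359
  upper = min{1, (1 − p₀)/p₁} = 0.85 / 0.568 ≈ 1.4965 → capped at 1

0.736 ≤ PN ≤ 1.000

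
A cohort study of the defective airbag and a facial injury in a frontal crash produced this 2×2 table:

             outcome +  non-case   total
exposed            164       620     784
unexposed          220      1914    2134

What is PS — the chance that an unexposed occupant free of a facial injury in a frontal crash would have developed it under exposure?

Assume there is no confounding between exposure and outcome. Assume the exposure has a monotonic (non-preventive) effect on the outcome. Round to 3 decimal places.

PS ≈ 0.118

p₁ = P(outcome | exposed) = 164/784 = 0.20918
p₀ = P(outcome | unexposed) = 220/2134 = 0.10309
Under exogeneity and monotonicity, PS = (p₁ − p₀)/(1 − p₀).
PS = (0.20918 − 0.10309) / 0.89691 ≈ 0.1183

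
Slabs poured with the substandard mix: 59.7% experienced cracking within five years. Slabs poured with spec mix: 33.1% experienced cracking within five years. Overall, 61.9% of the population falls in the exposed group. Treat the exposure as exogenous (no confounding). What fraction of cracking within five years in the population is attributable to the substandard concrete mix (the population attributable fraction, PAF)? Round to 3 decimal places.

p₁ = 0.597, p₀ = 0.331.
Overall risk P(Y=1) = π·p₁ + (1−π)·p₀ = 0.619×0.597 + 0.381×0.331 = 0.49565.
Under exogeneity, PAF = [P(Y=1) − p₀] / P(Y=1).
PAF = (0.49565 − 0.331) / 0.49565 ≈ 0.3322

PAF ≈ 0.332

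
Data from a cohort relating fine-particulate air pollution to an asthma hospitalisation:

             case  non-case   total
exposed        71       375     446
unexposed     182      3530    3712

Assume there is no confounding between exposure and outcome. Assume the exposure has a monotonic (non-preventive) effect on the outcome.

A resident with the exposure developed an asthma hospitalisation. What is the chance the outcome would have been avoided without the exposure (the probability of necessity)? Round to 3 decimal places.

PN ≈ 0.692

p₁ = P(outcome | exposed) = 71/446 = 0.15919
p₀ = P(outcome | unexposed) = 182/3712 = 0.04903
Under exogeneity and monotonicity, PN = (p₁ − p₀) / p₁.
PN = (0.15919 − 0.04903) / 0.15919 = 0.11016 / 0.15919 ≈ 0.6920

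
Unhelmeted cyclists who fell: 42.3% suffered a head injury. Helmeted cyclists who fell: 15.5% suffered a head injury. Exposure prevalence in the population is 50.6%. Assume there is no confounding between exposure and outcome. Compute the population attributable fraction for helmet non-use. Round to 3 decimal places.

p₁ = 0.423, p₀ = 0.155.
Overall risk P(Y=1) = π·p₁ + (1−π)·p₀ = 0.506×0.423 + 0.494×0.155 = 0.29061.
Under exogeneity, PAF = [P(Y=1) − p₀] / P(Y=1).
PAF = (0.29061 − 0.155) / 0.29061 ≈ 0.4666

PAF ≈ 0.467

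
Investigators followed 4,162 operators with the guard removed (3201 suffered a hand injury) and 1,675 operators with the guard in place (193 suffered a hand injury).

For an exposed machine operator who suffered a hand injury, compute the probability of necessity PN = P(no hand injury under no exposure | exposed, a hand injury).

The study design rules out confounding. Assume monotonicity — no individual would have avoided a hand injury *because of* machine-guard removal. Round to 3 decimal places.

p₁ = P(outcome | exposed) = 3201/4162 = 0.7691
p₀ = P(outcome | unexposed) = 193/1675 = 0.11522
Under exogeneity and monotonicity, PN = (p₁ − p₀) / p₁.
PN = (0.7691 − 0.11522) / 0.7691 = 0.65388 / 0.7691 ≈ 0.8502

PN ≈ 0.850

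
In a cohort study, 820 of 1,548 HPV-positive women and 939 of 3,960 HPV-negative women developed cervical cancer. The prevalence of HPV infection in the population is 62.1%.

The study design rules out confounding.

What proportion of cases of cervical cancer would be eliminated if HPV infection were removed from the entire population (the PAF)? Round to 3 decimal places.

PAF ≈ 0.434

p₁ = P(outcome | exposed) = 820/1548 = 0.52972
p₀ = P(outcome | unexposed) = 939/3960 = 0.23712
Overall risk P(Y=1) = π·p₁ + (1−π)·p₀ = 0.621×0.52972 + 0.379×0.23712 = 0.41882.
Under exogeneity, PAF = [P(Y=1) − p₀] / P(Y=1).
PAF = (0.41882 − 0.23712) / 0.41882 ≈ 0.4338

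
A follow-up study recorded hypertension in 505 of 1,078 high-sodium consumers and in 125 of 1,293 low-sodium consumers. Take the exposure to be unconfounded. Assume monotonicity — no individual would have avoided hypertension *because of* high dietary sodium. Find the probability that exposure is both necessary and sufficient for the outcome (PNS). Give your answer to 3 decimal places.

PNS ≈ 0.372

p₁ = P(outcome | exposed) = 505/1078 = 0.46846
p₀ = P(outcome | unexposed) = 125/1293 = 0.096674
Under exogeneity and monotonicity, PNS = p₁ − p₀.
PNS = 0.46846 − 0.096674 = 0.37179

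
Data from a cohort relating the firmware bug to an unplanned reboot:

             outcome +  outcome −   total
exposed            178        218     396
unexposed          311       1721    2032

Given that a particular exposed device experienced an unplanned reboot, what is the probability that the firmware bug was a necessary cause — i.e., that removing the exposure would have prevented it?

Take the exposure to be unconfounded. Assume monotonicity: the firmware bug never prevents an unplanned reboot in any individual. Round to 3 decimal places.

p₁ = P(outcome | exposed) = 178/396 = 0.44949
p₀ = P(outcome | unexposed) = 311/2032 = 0.15305
Under exogeneity and monotonicity, PN = (p₁ − p₀)/p₁.
PN = (0.44949 − 0.15305) / 0.44949 ≈ 0.6595

PN ≈ 0.660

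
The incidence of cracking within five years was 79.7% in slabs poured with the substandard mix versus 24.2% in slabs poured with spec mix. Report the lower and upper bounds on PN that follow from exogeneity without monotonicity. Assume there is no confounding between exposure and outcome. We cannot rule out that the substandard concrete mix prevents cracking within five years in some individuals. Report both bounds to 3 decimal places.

p₁ = 0.797, p₀ = 0.242.
Under exogeneity alone the bounds on PN are max{0,(p₁−p₀)/p₁} ≤ PN ≤ min{1,(1−p₀)/p₁}.
  lower = (p₁ − p₀)/p₁ = 0.555 / 0.797 ≈ 0.6964
  upper = min{1, (1 − p₀)/p₁} = 0.758 / 0.797 ≈ 0.9511

0.696 ≤ PN ≤ 0.951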